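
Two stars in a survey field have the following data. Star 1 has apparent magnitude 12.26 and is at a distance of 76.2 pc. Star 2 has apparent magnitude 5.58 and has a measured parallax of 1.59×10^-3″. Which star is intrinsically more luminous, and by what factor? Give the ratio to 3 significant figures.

Star 2 is more luminous, by a factor of 32000.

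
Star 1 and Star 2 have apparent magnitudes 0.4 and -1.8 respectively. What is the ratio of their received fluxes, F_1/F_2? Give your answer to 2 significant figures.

F_1/F_2 ≈ 0.13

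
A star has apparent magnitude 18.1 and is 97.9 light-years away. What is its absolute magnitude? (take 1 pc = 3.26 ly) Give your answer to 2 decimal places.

d = 97.9 ly / 3.26 = 30.03 pc
5 log₁₀(d/10 pc) = 5 log₁₀(30.03) − 5 = 2.388
M = m − 5 log₁₀(d/10) = 18.1 − 2.388 = 15.712

M ≈ 15.71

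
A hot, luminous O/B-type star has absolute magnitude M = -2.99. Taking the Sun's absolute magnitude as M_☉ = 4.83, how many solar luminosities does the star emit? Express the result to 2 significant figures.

L/L_☉ ≈ 1300

M − M_☉ = -2.99 − 4.83 = -7.820
L/L_☉ = 10^(−0.4 (M − M_☉)) = 10^3.128 = 1343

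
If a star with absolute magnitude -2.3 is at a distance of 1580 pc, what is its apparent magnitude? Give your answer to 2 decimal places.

m = M + 5 log₁₀ d − 5 = -2.3 + 5·3.1987 − 5 = 8.693

m ≈ 8.69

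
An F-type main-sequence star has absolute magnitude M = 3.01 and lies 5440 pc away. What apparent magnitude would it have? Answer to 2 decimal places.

m ≈ 16.69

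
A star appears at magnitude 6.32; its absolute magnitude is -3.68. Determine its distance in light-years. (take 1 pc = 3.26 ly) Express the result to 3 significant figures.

d ≈ 3260 ly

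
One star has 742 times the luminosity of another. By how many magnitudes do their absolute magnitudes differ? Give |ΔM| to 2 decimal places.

|ΔM| ≈ 7.18

Pogson: ΔM = −2.5 log₁₀(ratio) = −2.5 log₁₀(742) = −2.5 × 2.8704 = -7.176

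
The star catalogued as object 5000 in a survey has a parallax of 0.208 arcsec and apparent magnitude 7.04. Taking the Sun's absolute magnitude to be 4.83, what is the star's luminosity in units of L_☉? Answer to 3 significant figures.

L/L_☉ ≈ 0.0302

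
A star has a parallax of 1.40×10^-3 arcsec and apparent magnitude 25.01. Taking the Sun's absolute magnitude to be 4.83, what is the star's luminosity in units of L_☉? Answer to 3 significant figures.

d = 1/p = 1/1.40×10^-3″ = 714.3 pc
M = m − 5 log₁₀ d + 5 = 25.01 − 5·2.8539 + 5 = 15.741
M − M_☉ = 15.741 − 4.83 = 10.911
L/L_☉ = 10^(−0.4 × 10.911) = 4.323×10^-5

L/L_☉ ≈ 4.32×10^-5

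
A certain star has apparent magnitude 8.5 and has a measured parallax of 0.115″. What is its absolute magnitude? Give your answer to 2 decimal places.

d = 1/p = 1/0.115″ = 8.696 pc
5 log₁₀(d/10 pc) = 5 log₁₀(8.696) − 5 = -0.303
M = m − 5 log₁₀(d/10) = 8.5 + 0.303 = 8.803

M ≈ 8.80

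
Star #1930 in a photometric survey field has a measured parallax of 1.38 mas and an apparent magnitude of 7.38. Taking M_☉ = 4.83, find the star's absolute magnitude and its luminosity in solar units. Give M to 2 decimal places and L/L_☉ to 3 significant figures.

M ≈ -1.92; L/L_☉ ≈ 501

d = 1/p = 1000/1.38 mas = 724.6 pc
M = m − 5 log₁₀ d + 5 = 7.38 − 5·2.8601 + 5 = -1.921
M − M_☉ = -1.921 − 4.83 = -6.751
L/L_☉ = 10^(−0.4 × -6.751) = 501.5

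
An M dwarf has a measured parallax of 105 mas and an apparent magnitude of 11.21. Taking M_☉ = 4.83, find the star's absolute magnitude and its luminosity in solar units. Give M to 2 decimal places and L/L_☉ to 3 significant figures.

M ≈ 11.32; L/L_☉ ≈ 2.54×10^-3

d = 1/p = 1000/105 mas = 9.524 pc
M = m − 5 log₁₀ d + 5 = 11.21 − 5·0.9788 + 5 = 11.316
M − M_☉ = 11.316 − 4.83 = 6.486
L/L_☉ = 10^(−0.4 × 6.486) = 2.545×10^-3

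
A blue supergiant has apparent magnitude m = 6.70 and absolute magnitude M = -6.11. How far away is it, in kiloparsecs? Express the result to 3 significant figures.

d ≈ 3.65 kpc

μ = m − M = 12.810
m − M = 5 log₁₀ d − 5
log₁₀ d = (m − M)/5 + 1 = 3.5620
d = 10^3.5620 = 3648 pc
= 3.648 kpc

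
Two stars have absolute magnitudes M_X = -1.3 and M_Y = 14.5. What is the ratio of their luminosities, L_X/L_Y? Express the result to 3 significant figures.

ΔM = M_X − M_Y = -15.8
L_X/L_Y = 10^(−0.4 ΔM) = 10^6.320 = 2.089×10^6

L_X/L_Y ≈ 2.09×10^6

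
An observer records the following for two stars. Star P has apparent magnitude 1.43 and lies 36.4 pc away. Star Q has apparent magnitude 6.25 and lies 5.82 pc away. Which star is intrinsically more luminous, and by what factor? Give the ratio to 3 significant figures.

Star P is more luminous, by a factor of 3310.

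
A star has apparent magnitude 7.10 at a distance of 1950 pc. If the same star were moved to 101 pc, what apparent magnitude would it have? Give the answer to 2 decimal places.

Flux ∝ 1/d², so Δm = 5 log₁₀(d₂/d₁) = 5 log₁₀(101/1950) = -6.429
m₂ = m₁ + Δm = 7.10 + (-6.429) = 0.671

m ≈ 0.67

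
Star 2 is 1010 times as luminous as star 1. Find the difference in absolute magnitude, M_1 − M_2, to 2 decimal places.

M_1 − M_2 ≈ 7.51

Pogson: ΔM = −2.5 log₁₀(ratio) = −2.5 log₁₀(1010) = −2.5 × 3.0043 = -7.511
Star 2 is brighter so has the smaller magnitude: M_1 − M_2 is positive.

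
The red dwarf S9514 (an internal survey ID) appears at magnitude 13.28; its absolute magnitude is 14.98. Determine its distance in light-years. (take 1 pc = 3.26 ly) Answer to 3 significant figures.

Distance modulus: m − M = 13.28 − (14.98) = -1.700
m − M = 5 log₁₀ d − 5
log₁₀ d = (m − M)/5 + 1 = 0.6600
d = 10^0.6600 = 4.571 pc
= 14.90 ly

d ≈ 14.9 ly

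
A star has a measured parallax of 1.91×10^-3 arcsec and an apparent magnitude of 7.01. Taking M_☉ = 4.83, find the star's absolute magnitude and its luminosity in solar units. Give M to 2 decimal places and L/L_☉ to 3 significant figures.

M ≈ -1.58; L/L_☉ ≈ 368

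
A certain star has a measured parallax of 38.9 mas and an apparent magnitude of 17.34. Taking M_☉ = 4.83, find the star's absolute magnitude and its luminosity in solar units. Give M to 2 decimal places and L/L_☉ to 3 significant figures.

M ≈ 15.29; L/L_☉ ≈ 6.55×10^-5

d = 1/p = 1000/38.9 mas = 25.71 pc
M = m − 5 log₁₀ d + 5 = 17.34 − 5·1.4101 + 5 = 15.290
M − M_☉ = 15.290 − 4.83 = 10.460
L/L_☉ = 10^(−0.4 × 10.460) = 6.548×10^-5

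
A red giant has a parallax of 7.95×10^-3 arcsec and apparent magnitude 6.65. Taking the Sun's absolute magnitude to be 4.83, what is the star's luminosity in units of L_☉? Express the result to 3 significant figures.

L/L_☉ ≈ 29.6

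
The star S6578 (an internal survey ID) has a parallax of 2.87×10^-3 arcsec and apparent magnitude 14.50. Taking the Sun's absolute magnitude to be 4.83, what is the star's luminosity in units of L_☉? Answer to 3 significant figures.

L/L_☉ ≈ 0.165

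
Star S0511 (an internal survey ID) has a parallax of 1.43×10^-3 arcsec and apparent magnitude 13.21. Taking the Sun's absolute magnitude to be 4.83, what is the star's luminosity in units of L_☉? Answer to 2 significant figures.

L/L_☉ ≈ 2.2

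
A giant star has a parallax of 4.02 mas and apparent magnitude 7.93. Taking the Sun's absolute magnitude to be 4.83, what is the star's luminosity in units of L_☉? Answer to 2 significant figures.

L/L_☉ ≈ 36

d = 1/p = 1000/4.02 mas = 248.8 pc
M = m − 5 log₁₀ d + 5 = 7.93 − 5·2.3958 + 5 = 0.951
M − M_☉ = 0.951 − 4.83 = -3.879
L/L_☉ = 10^(−0.4 × -3.879) = 35.61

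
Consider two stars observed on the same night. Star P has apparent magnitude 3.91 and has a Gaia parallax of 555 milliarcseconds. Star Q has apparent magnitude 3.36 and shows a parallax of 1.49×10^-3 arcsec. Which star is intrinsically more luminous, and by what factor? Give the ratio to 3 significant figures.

Star P: p = 555 mas = 0.555″ → d = 1/p = 1.802 pc
Star P: M = m − 5 log₁₀ d + 5 = 3.91 − 5·0.2557 + 5 = 7.631
Star Q: d = 1/p = 1/1.49×10^-3″ = 671.1 pc
Star Q: M = m − 5 log₁₀ d + 5 = 3.36 − 5·2.8268 + 5 = -5.774
ΔM = M_P − M_Q = 7.631 − (-5.774) = 13.406; smaller M is more luminous → Star Q.
L ratio = 10^(0.4 |ΔM|) = 10^5.362 = 230300

Star Q is more luminous, by a factor of 230000.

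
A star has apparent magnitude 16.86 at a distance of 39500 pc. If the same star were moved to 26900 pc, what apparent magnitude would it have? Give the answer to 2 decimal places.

m ≈ 16.03

Flux ∝ 1/d², so Δm = 5 log₁₀(d₂/d₁) = 5 log₁₀(26900/39500) = -0.834
m₂ = m₁ + Δm = 16.86 + (-0.834) = 16.026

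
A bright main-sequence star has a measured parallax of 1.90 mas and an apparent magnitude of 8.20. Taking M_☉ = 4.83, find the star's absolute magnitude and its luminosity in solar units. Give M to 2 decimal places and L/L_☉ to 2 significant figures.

d = 1/p = 1000/1.90 mas = 526.3 pc
M = m − 5 log₁₀ d + 5 = 8.20 − 5·2.7212 + 5 = -0.406
M − M_☉ = -0.406 − 4.83 = -5.236
L/L_☉ = 10^(−0.4 × -5.236) = 124.3

M ≈ -0.41; L/L_☉ ≈ 120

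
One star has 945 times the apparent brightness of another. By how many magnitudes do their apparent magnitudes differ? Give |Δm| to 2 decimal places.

|Δm| ≈ 7.44

Pogson: Δm = −2.5 log₁₀(ratio) = −2.5 log₁₀(945) = −2.5 × 2.9754 = -7.439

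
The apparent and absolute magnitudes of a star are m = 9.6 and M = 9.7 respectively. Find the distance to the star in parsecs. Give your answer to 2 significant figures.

d ≈ 9.5 pc

Distance modulus: m − M = 9.6 − (9.7) = -0.100
m − M = 5 log₁₀ d − 5
log₁₀ d = (m − M)/5 + 1 = 0.9800
d = 10^0.9800 = 9.550 pc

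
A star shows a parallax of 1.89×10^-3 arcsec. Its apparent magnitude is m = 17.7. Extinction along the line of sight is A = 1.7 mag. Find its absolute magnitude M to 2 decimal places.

d = 1/p = 1/1.89×10^-3″ = 529.1 pc
5 log₁₀(d/10 pc) = 5 log₁₀(529.1) − 5 = 8.618
M = m − 5 log₁₀(d/10) − A = 17.7 − 8.618 − 1.7 = 7.382

M ≈ 7.38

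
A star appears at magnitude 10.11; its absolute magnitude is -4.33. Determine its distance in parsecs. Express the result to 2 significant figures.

d ≈ 7700 pc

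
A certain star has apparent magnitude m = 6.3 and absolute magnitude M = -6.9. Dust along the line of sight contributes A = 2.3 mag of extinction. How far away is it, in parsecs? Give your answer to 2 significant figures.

d ≈ 1500 pc

m − M = 5 log₁₀(d/10 pc) + A  ⇒  6.3 − (-6.9) − 2.3 = 5 log₁₀(d/10)
10.900 = 5 log₁₀(d/10)
log₁₀ d = (m − M − A)/5 + 1 = 3.1800
d = 10^3.1800 = 1514 pc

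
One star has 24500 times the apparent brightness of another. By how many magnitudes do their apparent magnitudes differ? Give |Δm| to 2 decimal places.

Pogson: Δm = −2.5 log₁₀(ratio) = −2.5 log₁₀(24500) = −2.5 × 4.3892 = -10.973

|Δm| ≈ 10.97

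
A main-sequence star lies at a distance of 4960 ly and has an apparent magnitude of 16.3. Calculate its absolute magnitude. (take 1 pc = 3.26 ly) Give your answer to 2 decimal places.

M ≈ 5.39

d = 4960 ly / 3.26 = 1521 pc
5 log₁₀(d/10 pc) = 5 log₁₀(1521) − 5 = 10.911
M = m − 5 log₁₀(d/10) = 16.3 − 10.911 = 5.389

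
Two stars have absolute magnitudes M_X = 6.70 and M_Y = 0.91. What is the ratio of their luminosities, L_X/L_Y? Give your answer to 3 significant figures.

ΔM = M_X − M_Y = 5.79
L_X/L_Y = 10^(−0.4 ΔM) = 10^-2.316 = 4.831×10^-3

L_X/L_Y ≈ 4.83×10^-3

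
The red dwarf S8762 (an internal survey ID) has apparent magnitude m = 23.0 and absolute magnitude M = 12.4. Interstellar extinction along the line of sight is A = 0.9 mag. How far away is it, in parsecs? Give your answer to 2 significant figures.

d ≈ 870 pc

m − M = 5 log₁₀(d/10 pc) + A  ⇒  23.0 − (12.4) − 0.9 = 5 log₁₀(d/10)
9.700 = 5 log₁₀(d/10)
log₁₀ d = (m − M − A)/5 + 1 = 2.9400
d = 10^2.9400 = 871.0 pc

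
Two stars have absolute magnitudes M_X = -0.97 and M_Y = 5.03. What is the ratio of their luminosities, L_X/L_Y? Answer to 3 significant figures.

ΔM = M_X − M_Y = -6.00
L_X/L_Y = 10^(−0.4 ΔM) = 10^2.400 = 251.2

L_X/L_Y ≈ 251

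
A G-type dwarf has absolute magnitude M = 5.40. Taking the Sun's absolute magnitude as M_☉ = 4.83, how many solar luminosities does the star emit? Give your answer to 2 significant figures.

L/L_☉ ≈ 0.59

M − M_☉ = 5.40 − 4.83 = 0.570
L/L_☉ = 10^(−0.4 (M − M_☉)) = 10^-0.228 = 0.5916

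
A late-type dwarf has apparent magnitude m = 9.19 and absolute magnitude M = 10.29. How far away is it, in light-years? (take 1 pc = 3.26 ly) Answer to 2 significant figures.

d ≈ 20 ly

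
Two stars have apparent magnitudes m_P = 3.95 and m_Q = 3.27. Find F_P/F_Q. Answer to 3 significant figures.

F_P/F_Q ≈ 0.535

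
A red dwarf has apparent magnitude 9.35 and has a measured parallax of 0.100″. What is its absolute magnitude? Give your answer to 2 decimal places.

M ≈ 9.35

d = 1/p = 1/0.100″ = 10.00 pc
5 log₁₀(d/10 pc) = 5 log₁₀(10.00) − 5 = 0.000
M = m − 5 log₁₀(d/10) = 9.35 − 0.000 = 9.350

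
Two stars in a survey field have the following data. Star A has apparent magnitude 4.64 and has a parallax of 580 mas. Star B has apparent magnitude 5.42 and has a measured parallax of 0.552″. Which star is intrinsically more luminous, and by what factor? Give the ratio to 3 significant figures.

Star A is more luminous, by a factor of 1.86.

Star A: p = 580 mas = 0.580″ → d = 1/p = 1.724 pc
Star A: M = m − 5 log₁₀ d + 5 = 4.64 − 5·0.2366 + 5 = 8.457
Star B: d = 1/p = 1/0.552″ = 1.812 pc
Star B: M = m − 5 log₁₀ d + 5 = 5.42 − 5·0.2581 + 5 = 9.130
ΔM = M_A − M_B = 8.457 − (9.130) = -0.673; smaller M is more luminous → Star A.
L ratio = 10^(0.4 |ΔM|) = 10^0.269 = 1.858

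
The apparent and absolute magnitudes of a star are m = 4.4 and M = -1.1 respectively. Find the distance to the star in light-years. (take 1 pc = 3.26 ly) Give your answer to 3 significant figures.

d ≈ 410 ly

μ = m − M = 5.500
m − M = 5 log₁₀ d − 5
log₁₀ d = (m − M)/5 + 1 = 2.1000
d = 10^2.1000 = 125.9 pc
= 410.4 ly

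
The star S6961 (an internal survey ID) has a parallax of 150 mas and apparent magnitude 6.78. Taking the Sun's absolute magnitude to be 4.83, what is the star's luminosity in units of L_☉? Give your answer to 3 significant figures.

d = 1/p = 1000/150 mas = 6.667 pc
M = m − 5 log₁₀ d + 5 = 6.78 − 5·0.8239 + 5 = 7.660
M − M_☉ = 7.660 − 4.83 = 2.830
L/L_☉ = 10^(−0.4 × 2.830) = 0.07376

L/L_☉ ≈ 0.0738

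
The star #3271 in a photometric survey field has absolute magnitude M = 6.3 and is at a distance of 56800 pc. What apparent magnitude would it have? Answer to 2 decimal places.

m ≈ 25.07

m = M + 5 log₁₀ d − 5 = 6.3 + 5·4.7543 − 5 = 25.072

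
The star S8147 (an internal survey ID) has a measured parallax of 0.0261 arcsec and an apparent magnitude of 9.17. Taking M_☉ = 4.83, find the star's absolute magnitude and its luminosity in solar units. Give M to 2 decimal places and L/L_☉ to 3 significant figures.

M ≈ 6.25; L/L_☉ ≈ 0.270

d = 1/p = 1/0.0261″ = 38.31 pc
M = m − 5 log₁₀ d + 5 = 9.17 − 5·1.5834 + 5 = 6.253
M − M_☉ = 6.253 − 4.83 = 1.423
L/L_☉ = 10^(−0.4 × 1.423) = 0.2696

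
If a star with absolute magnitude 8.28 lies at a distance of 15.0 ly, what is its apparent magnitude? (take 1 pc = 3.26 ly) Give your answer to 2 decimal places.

m ≈ 6.59

d = 15.0 ly / 3.26 = 4.601 pc
m = M + 5 log₁₀ d − 5 = 8.28 + 5·0.6629 − 5 = 6.594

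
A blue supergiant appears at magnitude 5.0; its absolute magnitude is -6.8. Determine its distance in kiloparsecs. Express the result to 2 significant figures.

d ≈ 2.3 kpc

μ = m − M = 11.800
m − M = 5 log₁₀ d − 5
log₁₀ d = (m − M)/5 + 1 = 3.3600
d = 10^3.3600 = 2291 pc
= 2.291 kpc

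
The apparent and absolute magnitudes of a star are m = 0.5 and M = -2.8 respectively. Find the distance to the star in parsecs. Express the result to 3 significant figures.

d ≈ 45.7 pc

Distance modulus: m − M = 0.5 − (-2.8) = 3.300
m − M = 5 log₁₀ d − 5
log₁₀ d = (m − M)/5 + 1 = 1.6600
d = 10^1.6600 = 45.71 pc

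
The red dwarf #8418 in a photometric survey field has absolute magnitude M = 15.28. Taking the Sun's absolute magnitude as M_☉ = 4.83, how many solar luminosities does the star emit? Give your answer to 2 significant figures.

L/L_☉ ≈ 6.6×10^-5

M − M_☉ = 15.28 − 4.83 = 10.450
L/L_☉ = 10^(−0.4 (M − M_☉)) = 10^-4.180 = 6.607×10^-5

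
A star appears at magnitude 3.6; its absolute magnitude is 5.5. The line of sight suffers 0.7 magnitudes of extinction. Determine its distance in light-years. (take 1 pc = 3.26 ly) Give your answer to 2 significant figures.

d ≈ 9.8 ly

m − M = 5 log₁₀(d/10 pc) + A  ⇒  3.6 − (5.5) − 0.7 = 5 log₁₀(d/10)
-2.600 = 5 log₁₀(d/10)
log₁₀ d = (m − M − A)/5 + 1 = 0.4800
d = 10^0.4800 = 3.020 pc
= 9.845 ly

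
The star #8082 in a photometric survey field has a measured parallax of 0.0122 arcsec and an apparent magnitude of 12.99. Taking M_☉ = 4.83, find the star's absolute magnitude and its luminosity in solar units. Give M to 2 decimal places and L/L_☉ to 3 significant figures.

d = 1/p = 1/0.0122″ = 81.97 pc
M = m − 5 log₁₀ d + 5 = 12.99 − 5·1.9136 + 5 = 8.422
M − M_☉ = 8.422 − 4.83 = 3.592
L/L_☉ = 10^(−0.4 × 3.592) = 0.03658

M ≈ 8.42; L/L_☉ ≈ 0.0366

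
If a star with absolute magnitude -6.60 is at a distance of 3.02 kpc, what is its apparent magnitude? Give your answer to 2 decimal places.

m ≈ 5.80

d = 3.02 kpc = 3020 pc
m = M + 5 log₁₀ d − 5 = -6.60 + 5·3.4800 − 5 = 5.800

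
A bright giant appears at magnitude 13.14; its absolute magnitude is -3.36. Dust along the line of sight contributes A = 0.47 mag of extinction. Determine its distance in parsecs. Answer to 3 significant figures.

d ≈ 16100 pc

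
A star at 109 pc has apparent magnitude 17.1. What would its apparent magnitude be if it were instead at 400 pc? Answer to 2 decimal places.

m ≈ 19.92

Flux ∝ 1/d², so Δm = 5 log₁₀(d₂/d₁) = 5 log₁₀(400/109) = 2.823
m₂ = m₁ + Δm = 17.1 + (2.823) = 19.923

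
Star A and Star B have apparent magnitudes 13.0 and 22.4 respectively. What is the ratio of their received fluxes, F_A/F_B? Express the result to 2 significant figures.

F_A/F_B ≈ 5800

Δm = 13.0 − (22.4) = -9.4
Flux ratio = 10^(−0.4 Δm) = 10^(−0.4 × -9.4) = 10^3.760 = 5754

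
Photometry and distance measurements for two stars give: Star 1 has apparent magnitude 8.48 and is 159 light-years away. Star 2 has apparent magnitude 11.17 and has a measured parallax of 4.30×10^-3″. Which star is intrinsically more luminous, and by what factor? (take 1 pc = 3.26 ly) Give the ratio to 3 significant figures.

Star 2 is more luminous, by a factor of 1.91.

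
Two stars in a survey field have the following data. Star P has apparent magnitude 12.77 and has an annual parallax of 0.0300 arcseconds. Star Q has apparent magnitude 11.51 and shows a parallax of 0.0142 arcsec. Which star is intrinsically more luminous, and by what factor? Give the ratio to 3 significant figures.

Star Q is more luminous, by a factor of 14.2.

Star P: d = 1/p = 1/0.0300″ = 33.33 pc
Star P: M = m − 5 log₁₀ d + 5 = 12.77 − 5·1.5229 + 5 = 10.156
Star Q: d = 1/p = 1/0.0142″ = 70.42 pc
Star Q: M = m − 5 log₁₀ d + 5 = 11.51 − 5·1.8477 + 5 = 7.271
ΔM = M_P − M_Q = 10.156 − (7.271) = 2.884; smaller M is more luminous → Star Q.
L ratio = 10^(0.4 |ΔM|) = 10^1.154 = 14.25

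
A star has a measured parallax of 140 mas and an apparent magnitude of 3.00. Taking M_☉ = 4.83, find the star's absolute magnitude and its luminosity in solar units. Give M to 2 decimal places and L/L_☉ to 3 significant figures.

M ≈ 3.73; L/L_☉ ≈ 2.75

d = 1/p = 1000/140 mas = 7.143 pc
M = m − 5 log₁₀ d + 5 = 3.00 − 5·0.8539 + 5 = 3.731
M − M_☉ = 3.731 − 4.83 = -1.099
L/L_☉ = 10^(−0.4 × -1.099) = 2.753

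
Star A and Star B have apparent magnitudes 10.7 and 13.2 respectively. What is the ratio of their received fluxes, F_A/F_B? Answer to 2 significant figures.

F_A/F_B ≈ 10

Magnitude difference = -2.5
Flux ratio = 10^(−0.4 Δm) = 10^(−0.4 × -2.5) = 10^1.000 = 10.00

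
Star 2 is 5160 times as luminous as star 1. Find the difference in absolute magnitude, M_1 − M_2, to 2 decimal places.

Pogson: ΔM = −2.5 log₁₀(ratio) = −2.5 log₁₀(5160) = −2.5 × 3.7126 = -9.282
Star 2 is brighter so has the smaller magnitude: M_1 − M_2 is positive.

M_1 − M_2 ≈ 9.28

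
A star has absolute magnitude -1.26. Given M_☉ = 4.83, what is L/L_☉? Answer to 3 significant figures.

L/L_☉ ≈ 273

M − M_☉ = -1.26 − 4.83 = -6.090
L/L_☉ = 10^(−0.4 (M − M_☉)) = 10^2.436 = 272.9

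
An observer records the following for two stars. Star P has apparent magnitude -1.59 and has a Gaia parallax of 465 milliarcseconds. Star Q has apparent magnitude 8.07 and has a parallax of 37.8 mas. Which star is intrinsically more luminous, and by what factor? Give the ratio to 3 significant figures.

Star P is more luminous, by a factor of 48.3.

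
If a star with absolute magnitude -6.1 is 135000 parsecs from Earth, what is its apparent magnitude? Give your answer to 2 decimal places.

m ≈ 14.55

m = M + 5 log₁₀ d − 5 = -6.1 + 5·5.1303 − 5 = 14.552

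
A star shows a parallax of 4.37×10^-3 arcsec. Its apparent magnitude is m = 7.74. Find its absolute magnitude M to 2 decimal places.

M ≈ 0.94

d = 1/p = 1/4.37×10^-3″ = 228.8 pc
5 log₁₀(d/10 pc) = 5 log₁₀(228.8) − 5 = 6.798
M = m − 5 log₁₀(d/10) = 7.74 − 6.798 = 0.942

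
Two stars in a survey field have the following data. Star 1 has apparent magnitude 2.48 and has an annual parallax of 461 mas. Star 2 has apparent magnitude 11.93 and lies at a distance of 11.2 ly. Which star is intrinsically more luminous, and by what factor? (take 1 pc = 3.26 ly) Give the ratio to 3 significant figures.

Star 1 is more luminous, by a factor of 2400.

Star 1: p = 461 mas = 0.461″ → d = 1/p = 2.169 pc
Star 1: M = m − 5 log₁₀ d + 5 = 2.48 − 5·0.3363 + 5 = 5.799
Star 2: d = 11.2 ly / 3.26 = 3.436 pc
Star 2: M = m − 5 log₁₀ d + 5 = 11.93 − 5·0.5360 + 5 = 14.250
ΔM = M_1 − M_2 = 5.799 − (14.250) = -8.451; smaller M is more luminous → Star 1.
L ratio = 10^(0.4 |ΔM|) = 10^3.381 = 2402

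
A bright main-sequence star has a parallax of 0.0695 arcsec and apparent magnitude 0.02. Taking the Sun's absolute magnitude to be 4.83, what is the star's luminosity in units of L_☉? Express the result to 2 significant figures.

L/L_☉ ≈ 170

d = 1/p = 1/0.0695″ = 14.39 pc
M = m − 5 log₁₀ d + 5 = 0.02 − 5·1.1580 + 5 = -0.770
M − M_☉ = -0.770 − 4.83 = -5.600
L/L_☉ = 10^(−0.4 × -5.600) = 173.8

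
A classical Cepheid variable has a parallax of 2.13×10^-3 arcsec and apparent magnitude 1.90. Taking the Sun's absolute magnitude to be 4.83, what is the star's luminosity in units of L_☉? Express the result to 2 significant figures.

L/L_☉ ≈ 33000

d = 1/p = 1/2.13×10^-3″ = 469.5 pc
M = m − 5 log₁₀ d + 5 = 1.90 − 5·2.6716 + 5 = -6.458
M − M_☉ = -6.458 − 4.83 = -11.288
L/L_☉ = 10^(−0.4 × -11.288) = 32750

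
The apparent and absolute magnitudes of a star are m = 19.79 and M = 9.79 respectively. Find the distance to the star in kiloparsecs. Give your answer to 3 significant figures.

μ = m − M = 10.000
m − M = 5 log₁₀ d − 5
log₁₀ d = (m − M)/5 + 1 = 3.0000
d = 10^3.0000 = 1000 pc
= 1.000 kpc

d ≈ 1.00 kpc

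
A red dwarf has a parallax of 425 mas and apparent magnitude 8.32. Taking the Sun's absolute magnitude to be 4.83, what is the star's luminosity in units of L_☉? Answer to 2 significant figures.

d = 1/p = 1000/425 mas = 2.353 pc
M = m − 5 log₁₀ d + 5 = 8.32 − 5·0.3716 + 5 = 11.462
M − M_☉ = 11.462 − 4.83 = 6.632
L/L_☉ = 10^(−0.4 × 6.632) = 2.224×10^-3

L/L_☉ ≈ 2.2×10^-3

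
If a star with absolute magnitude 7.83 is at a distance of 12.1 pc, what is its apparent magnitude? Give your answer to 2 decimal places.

m ≈ 8.24

m = M + 5 log₁₀ d − 5 = 7.83 + 5·1.0828 − 5 = 8.244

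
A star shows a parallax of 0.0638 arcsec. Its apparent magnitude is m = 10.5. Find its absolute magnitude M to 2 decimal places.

d = 1/p = 1/0.0638″ = 15.67 pc
5 log₁₀(d/10 pc) = 5 log₁₀(15.67) − 5 = 0.976
M = m − 5 log₁₀(d/10) = 10.5 − 0.976 = 9.524

M ≈ 9.52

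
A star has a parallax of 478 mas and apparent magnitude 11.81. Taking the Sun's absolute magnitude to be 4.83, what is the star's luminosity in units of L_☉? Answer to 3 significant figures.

d = 1/p = 1000/478 mas = 2.092 pc
M = m − 5 log₁₀ d + 5 = 11.81 − 5·0.3206 + 5 = 15.207
M − M_☉ = 15.207 − 4.83 = 10.377
L/L_☉ = 10^(−0.4 × 10.377) = 7.066×10^-5

L/L_☉ ≈ 7.07×10^-5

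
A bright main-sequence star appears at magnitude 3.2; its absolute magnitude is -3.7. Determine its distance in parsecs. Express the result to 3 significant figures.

d ≈ 240 pc

μ = m − M = 6.900
m − M = 5 log₁₀ d − 5
log₁₀ d = (m − M)/5 + 1 = 2.3800
d = 10^2.3800 = 239.9 pc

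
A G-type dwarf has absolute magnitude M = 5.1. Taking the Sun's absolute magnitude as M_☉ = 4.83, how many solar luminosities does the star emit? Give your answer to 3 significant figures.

L/L_☉ ≈ 0.780

M − M_☉ = 5.1 − 4.83 = 0.270
L/L_☉ = 10^(−0.4 (M − M_☉)) = 10^-0.108 = 0.7798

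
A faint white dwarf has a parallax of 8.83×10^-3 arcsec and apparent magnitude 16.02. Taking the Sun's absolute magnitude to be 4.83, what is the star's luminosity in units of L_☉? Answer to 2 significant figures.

d = 1/p = 1/8.83×10^-3″ = 113.3 pc
M = m − 5 log₁₀ d + 5 = 16.02 − 5·2.0540 + 5 = 10.750
M − M_☉ = 10.750 − 4.83 = 5.920
L/L_☉ = 10^(−0.4 × 5.920) = 4.286×10^-3

L/L_☉ ≈ 4.3×10^-3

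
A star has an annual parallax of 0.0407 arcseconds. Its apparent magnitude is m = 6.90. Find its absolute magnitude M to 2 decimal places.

M ≈ 4.95

d = 1/p = 1/0.0407″ = 24.57 pc
5 log₁₀(d/10 pc) = 5 log₁₀(24.57) − 5 = 1.952
M = m − 5 log₁₀(d/10) = 6.90 − 1.952 = 4.948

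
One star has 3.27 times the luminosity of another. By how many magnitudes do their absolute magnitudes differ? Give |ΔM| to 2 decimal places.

|ΔM| ≈ 1.29

Pogson: ΔM = −2.5 log₁₀(ratio) = −2.5 log₁₀(3.27) = −2.5 × 0.5145 = -1.286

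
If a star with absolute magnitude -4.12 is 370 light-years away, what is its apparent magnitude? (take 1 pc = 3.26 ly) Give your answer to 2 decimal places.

m ≈ 1.15

d = 370 ly / 3.26 = 113.5 pc
m = M + 5 log₁₀ d − 5 = -4.12 + 5·2.0550 − 5 = 1.155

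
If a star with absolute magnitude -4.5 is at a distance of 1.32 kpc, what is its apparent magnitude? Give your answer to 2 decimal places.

m ≈ 6.10

d = 1.32 kpc = 1320 pc
m = M + 5 log₁₀ d − 5 = -4.5 + 5·3.1206 − 5 = 6.103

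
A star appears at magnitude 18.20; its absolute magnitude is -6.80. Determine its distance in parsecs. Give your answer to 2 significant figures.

d ≈ 1.0×10^6 pc

μ = m − M = 25.000
m − M = 5 log₁₀ d − 5
log₁₀ d = (m − M)/5 + 1 = 6.0000
d = 10^6.0000 = 1.000×10^6 pc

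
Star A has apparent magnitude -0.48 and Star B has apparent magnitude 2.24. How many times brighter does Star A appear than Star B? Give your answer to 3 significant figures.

12.2

Δm = -0.48 − (2.24) = -2.72
Flux ratio = 10^(−0.4 Δm) = 10^(−0.4 × -2.72) = 10^1.088 = 12.25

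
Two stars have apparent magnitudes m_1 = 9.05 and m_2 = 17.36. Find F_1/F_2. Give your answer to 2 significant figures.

F_1/F_2 ≈ 2100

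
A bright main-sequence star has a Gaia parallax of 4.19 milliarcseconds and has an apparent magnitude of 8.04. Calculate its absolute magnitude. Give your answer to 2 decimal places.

p = 4.19 mas = 4.19×10^-3″ → d = 1/p = 238.7 pc
5 log₁₀(d/10 pc) = 5 log₁₀(238.7) − 5 = 6.889
M = m − 5 log₁₀(d/10) = 8.04 − 6.889 = 1.151

M ≈ 1.15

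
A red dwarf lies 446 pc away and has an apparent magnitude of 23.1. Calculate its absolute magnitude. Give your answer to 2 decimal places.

M ≈ 14.85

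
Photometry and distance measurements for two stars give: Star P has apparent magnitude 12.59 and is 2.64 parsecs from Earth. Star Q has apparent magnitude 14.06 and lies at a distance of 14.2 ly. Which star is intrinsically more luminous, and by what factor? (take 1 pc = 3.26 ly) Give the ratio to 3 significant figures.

Star P: M = m − 5 log₁₀ d + 5 = 12.59 − 5·0.4216 + 5 = 15.482
Star Q: d = 14.2 ly / 3.26 = 4.356 pc
Star Q: M = m − 5 log₁₀ d + 5 = 14.06 − 5·0.6391 + 5 = 15.865
ΔM = M_P − M_Q = 15.482 − (15.865) = -0.383; smaller M is more luminous → Star P.
L ratio = 10^(0.4 |ΔM|) = 10^0.153 = 1.423

Star P is more luminous, by a factor of 1.42.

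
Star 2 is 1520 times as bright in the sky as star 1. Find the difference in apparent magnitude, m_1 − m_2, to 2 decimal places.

m_1 − m_2 ≈ 7.95

Pogson: Δm = −2.5 log₁₀(ratio) = −2.5 log₁₀(1520) = −2.5 × 3.1818 = -7.955
Star 2 is brighter so has the smaller magnitude: m_1 − m_2 is positive.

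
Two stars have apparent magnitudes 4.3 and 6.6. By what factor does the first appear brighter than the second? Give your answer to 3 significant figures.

8.32

Magnitude difference = -2.3
Flux ratio = 10^(−0.4 Δm) = 10^(−0.4 × -2.3) = 10^0.920 = 8.318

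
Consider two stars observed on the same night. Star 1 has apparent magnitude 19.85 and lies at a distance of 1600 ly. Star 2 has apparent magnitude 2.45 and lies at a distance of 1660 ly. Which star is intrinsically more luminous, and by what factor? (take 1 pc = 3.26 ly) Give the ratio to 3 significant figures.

Star 2 is more luminous, by a factor of 9.82×10^6.

Star 1: d = 1600 ly / 3.26 = 490.8 pc
Star 1: M = m − 5 log₁₀ d + 5 = 19.85 − 5·2.6909 + 5 = 11.395
Star 2: d = 1660 ly / 3.26 = 509.2 pc
Star 2: M = m − 5 log₁₀ d + 5 = 2.45 − 5·2.7069 + 5 = -6.084
ΔM = M_1 − M_2 = 11.395 − (-6.084) = 17.480; smaller M is more luminous → Star 2.
L ratio = 10^(0.4 |ΔM|) = 10^6.992 = 9.817×10^6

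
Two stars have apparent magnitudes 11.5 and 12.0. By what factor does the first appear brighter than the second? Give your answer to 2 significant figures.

Δm = 11.5 − (12.0) = -0.5
Flux ratio = 10^(−0.4 Δm) = 10^(−0.4 × -0.5) = 10^0.200 = 1.585

1.6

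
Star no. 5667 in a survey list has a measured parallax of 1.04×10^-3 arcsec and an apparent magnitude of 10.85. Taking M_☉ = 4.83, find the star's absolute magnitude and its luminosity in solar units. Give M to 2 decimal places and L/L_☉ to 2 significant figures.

M ≈ 0.94; L/L_☉ ≈ 36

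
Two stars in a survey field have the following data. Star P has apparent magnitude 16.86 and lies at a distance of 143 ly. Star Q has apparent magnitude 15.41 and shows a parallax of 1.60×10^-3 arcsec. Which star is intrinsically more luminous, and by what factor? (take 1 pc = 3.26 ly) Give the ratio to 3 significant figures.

Star P: d = 143 ly / 3.26 = 43.87 pc
Star P: M = m − 5 log₁₀ d + 5 = 16.86 − 5·1.6421 + 5 = 13.649
Star Q: d = 1/p = 1/1.60×10^-3″ = 625.0 pc
Star Q: M = m − 5 log₁₀ d + 5 = 15.41 − 5·2.7959 + 5 = 6.431
ΔM = M_P − M_Q = 13.649 − (6.431) = 7.219; smaller M is more luminous → Star Q.
L ratio = 10^(0.4 |ΔM|) = 10^2.888 = 771.8

Star Q is more luminous, by a factor of 772.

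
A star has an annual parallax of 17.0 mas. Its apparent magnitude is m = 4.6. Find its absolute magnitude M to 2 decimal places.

M ≈ 0.75

p = 17.0 mas = 0.0170″ → d = 1/p = 58.82 pc
5 log₁₀(d/10 pc) = 5 log₁₀(58.82) − 5 = 3.848
M = m − 5 log₁₀(d/10) = 4.6 − 3.848 = 0.752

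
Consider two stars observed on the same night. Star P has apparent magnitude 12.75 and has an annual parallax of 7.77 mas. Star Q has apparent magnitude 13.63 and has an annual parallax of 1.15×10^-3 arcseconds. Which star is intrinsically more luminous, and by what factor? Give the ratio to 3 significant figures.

Star P: p = 7.77 mas = 7.77×10^-3″ → d = 1/p = 128.7 pc
Star P: M = m − 5 log₁₀ d + 5 = 12.75 − 5·2.1096 + 5 = 7.202
Star Q: d = 1/p = 1/1.15×10^-3″ = 869.6 pc
Star Q: M = m − 5 log₁₀ d + 5 = 13.63 − 5·2.9393 + 5 = 3.933
ΔM = M_P − M_Q = 7.202 − (3.933) = 3.269; smaller M is more luminous → Star Q.
L ratio = 10^(0.4 |ΔM|) = 10^1.307 = 20.30

Star Q is more luminous, by a factor of 20.3.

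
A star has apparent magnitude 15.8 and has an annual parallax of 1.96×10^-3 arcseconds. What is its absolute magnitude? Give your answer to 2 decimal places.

M ≈ 7.26

d = 1/p = 1/1.96×10^-3″ = 510.2 pc
5 log₁₀(d/10 pc) = 5 log₁₀(510.2) − 5 = 8.539
M = m − 5 log₁₀(d/10) = 15.8 − 8.539 = 7.261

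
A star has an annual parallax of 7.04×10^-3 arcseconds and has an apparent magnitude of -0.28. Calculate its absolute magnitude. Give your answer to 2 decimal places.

d = 1/p = 1/7.04×10^-3″ = 142.0 pc
5 log₁₀(d/10 pc) = 5 log₁₀(142.0) − 5 = 5.762
M = m − 5 log₁₀(d/10) = -0.28 − 5.762 = -6.042

M ≈ -6.04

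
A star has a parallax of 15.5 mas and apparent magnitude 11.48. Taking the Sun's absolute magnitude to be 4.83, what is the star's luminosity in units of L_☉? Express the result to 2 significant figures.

L/L_☉ ≈ 0.091

d = 1/p = 1000/15.5 mas = 64.52 pc
M = m − 5 log₁₀ d + 5 = 11.48 − 5·1.8097 + 5 = 7.432
M − M_☉ = 7.432 − 4.83 = 2.602
L/L_☉ = 10^(−0.4 × 2.602) = 0.09106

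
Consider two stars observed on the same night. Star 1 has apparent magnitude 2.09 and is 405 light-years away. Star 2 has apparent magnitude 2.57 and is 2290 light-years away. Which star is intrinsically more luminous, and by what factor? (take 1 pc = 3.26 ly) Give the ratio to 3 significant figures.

Star 2 is more luminous, by a factor of 20.5.

Star 1: d = 405 ly / 3.26 = 124.2 pc
Star 1: M = m − 5 log₁₀ d + 5 = 2.09 − 5·2.0942 + 5 = -3.381
Star 2: d = 2290 ly / 3.26 = 702.5 pc
Star 2: M = m − 5 log₁₀ d + 5 = 2.57 − 5·2.8466 + 5 = -6.663
ΔM = M_1 − M_2 = -3.381 − (-6.663) = 3.282; smaller M is more luminous → Star 2.
L ratio = 10^(0.4 |ΔM|) = 10^1.313 = 20.55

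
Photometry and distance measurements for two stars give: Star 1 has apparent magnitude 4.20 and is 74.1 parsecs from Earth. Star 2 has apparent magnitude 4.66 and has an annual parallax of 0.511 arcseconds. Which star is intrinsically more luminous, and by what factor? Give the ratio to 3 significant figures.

Star 1: M = m − 5 log₁₀ d + 5 = 4.20 − 5·1.8698 + 5 = -0.149
Star 2: d = 1/p = 1/0.511″ = 1.957 pc
Star 2: M = m − 5 log₁₀ d + 5 = 4.66 − 5·0.2916 + 5 = 8.202
ΔM = M_1 − M_2 = -0.149 − (8.202) = -8.351; smaller M is more luminous → Star 1.
L ratio = 10^(0.4 |ΔM|) = 10^3.340 = 2190

Star 1 is more luminous, by a factor of 2190.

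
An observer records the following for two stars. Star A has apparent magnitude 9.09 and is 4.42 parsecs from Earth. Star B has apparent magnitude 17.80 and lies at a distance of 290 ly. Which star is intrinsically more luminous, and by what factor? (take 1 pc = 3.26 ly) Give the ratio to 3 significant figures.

Star A is more luminous, by a factor of 7.52.

Star A: M = m − 5 log₁₀ d + 5 = 9.09 − 5·0.6454 + 5 = 10.863
Star B: d = 290 ly / 3.26 = 88.96 pc
Star B: M = m − 5 log₁₀ d + 5 = 17.80 − 5·1.9492 + 5 = 13.054
ΔM = M_A − M_B = 10.863 − (13.054) = -2.191; smaller M is more luminous → Star A.
L ratio = 10^(0.4 |ΔM|) = 10^0.876 = 7.525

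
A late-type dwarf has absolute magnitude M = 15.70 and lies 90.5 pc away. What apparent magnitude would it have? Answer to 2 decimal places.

m ≈ 20.48

m = M + 5 log₁₀ d − 5 = 15.70 + 5·1.9566 − 5 = 20.483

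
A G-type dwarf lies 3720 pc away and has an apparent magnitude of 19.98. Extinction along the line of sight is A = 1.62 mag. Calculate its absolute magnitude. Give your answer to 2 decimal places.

5 log₁₀(d/10 pc) = 5 log₁₀(3720) − 5 = 12.853
M = m − 5 log₁₀(d/10) − A = 19.98 − 12.853 − 1.62 = 5.507

M ≈ 5.51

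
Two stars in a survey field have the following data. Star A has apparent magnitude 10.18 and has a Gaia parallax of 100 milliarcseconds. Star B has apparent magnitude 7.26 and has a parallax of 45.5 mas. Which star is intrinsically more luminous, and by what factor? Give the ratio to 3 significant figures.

Star B is more luminous, by a factor of 71.1.

Star A: p = 100 mas = 0.100″ → d = 1/p = 10.00 pc
Star A: M = m − 5 log₁₀ d + 5 = 10.18 − 5·1.0000 + 5 = 10.180
Star B: p = 45.5 mas = 0.0455″ → d = 1/p = 21.98 pc
Star B: M = m − 5 log₁₀ d + 5 = 7.26 − 5·1.3420 + 5 = 5.550
ΔM = M_A − M_B = 10.180 − (5.550) = 4.630; smaller M is more luminous → Star B.
L ratio = 10^(0.4 |ΔM|) = 10^1.852 = 71.12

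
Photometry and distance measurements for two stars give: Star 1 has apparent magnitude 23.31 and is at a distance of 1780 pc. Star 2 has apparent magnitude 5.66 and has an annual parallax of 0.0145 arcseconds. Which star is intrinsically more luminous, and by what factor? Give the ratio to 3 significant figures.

Star 1: M = m − 5 log₁₀ d + 5 = 23.31 − 5·3.2504 + 5 = 12.058
Star 2: d = 1/p = 1/0.0145″ = 68.97 pc
Star 2: M = m − 5 log₁₀ d + 5 = 5.66 − 5·1.8386 + 5 = 1.467
ΔM = M_1 − M_2 = 12.058 − (1.467) = 10.591; smaller M is more luminous → Star 2.
L ratio = 10^(0.4 |ΔM|) = 10^4.236 = 17240

Star 2 is more luminous, by a factor of 17200.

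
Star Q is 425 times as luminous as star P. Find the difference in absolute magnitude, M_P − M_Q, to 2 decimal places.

Pogson: ΔM = −2.5 log₁₀(ratio) = −2.5 log₁₀(425) = −2.5 × 2.6284 = -6.571
Star Q is brighter so has the smaller magnitude: M_P − M_Q is positive.

M_P − M_Q ≈ 6.57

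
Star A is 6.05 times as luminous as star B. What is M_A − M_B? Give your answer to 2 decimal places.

Pogson: ΔM = −2.5 log₁₀(ratio) = −2.5 log₁₀(6.05) = −2.5 × 0.7818 = -1.954
Star A is brighter, so it has the smaller magnitude: the difference is negative.

M_A − M_B ≈ -1.95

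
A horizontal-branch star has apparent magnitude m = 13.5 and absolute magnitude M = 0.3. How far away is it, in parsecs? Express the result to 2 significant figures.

d ≈ 4400 pc

Distance modulus: m − M = 13.5 − (0.3) = 13.200
m − M = 5 log₁₀ d − 5
log₁₀ d = (m − M)/5 + 1 = 3.6400
d = 10^3.6400 = 4365 pc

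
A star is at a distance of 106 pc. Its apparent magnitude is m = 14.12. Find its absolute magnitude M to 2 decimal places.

M ≈ 8.99

5 log₁₀(d/10 pc) = 5 log₁₀(106.0) − 5 = 5.127
M = m − 5 log₁₀(d/10) = 14.12 − 5.127 = 8.993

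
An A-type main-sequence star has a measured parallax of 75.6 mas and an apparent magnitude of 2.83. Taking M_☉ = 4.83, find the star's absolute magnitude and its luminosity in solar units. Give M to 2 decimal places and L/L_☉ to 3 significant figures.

M ≈ 2.22; L/L_☉ ≈ 11.0

d = 1/p = 1000/75.6 mas = 13.23 pc
M = m − 5 log₁₀ d + 5 = 2.83 − 5·1.1215 + 5 = 2.223
M − M_☉ = 2.223 − 4.83 = -2.607
L/L_☉ = 10^(−0.4 × -2.607) = 11.04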